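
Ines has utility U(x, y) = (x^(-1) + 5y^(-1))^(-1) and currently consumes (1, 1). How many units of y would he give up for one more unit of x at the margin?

MRS = 0.2

For CES with ρ = -1, MRS = (1/5)·(y/x)^2.
At (1, 1): MRS = 0.2.
That is, one extra unit of x is worth 0.2 units of y at the margin.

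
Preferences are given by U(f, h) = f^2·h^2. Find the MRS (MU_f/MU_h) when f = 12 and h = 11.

MU_f = 2·f·h^2 and MU_h = 2·f^2·h.
MRS = MU_f/MU_h = h/f.
At (12, 11): MRS = 11/12.
The indifference curve has slope −11/12 at this bundle.

MRS = 11/12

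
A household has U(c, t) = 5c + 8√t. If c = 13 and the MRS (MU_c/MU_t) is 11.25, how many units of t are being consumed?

MU_c = 5, MU_t = 8/(2√t).
MRS = 5 ÷ (8/(2√t)).
MRS depends only on t: 1.25·√t = 11.25 ⇒ √t = 11.25/1.25 = 9 ⇒ t = 81.

t = 81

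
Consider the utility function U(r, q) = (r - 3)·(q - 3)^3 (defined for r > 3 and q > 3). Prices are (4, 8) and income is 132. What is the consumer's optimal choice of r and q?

MU_r = (q−3)^3, MU_q = 3·(r−3)·(q−3)^2.
MRS = (1/3)·(q−3)/(r−3).
Tangency: set MRS = p_r/p_q = 4/8 = 0.5.
So (1/3)·(q − 3)/(r − 3) = 0.5, i.e. (q − 3) = 1.5·(r − 3).
Rewrite the budget in excess-of-subsistence terms: 4·(r − 3) + 8·(q − 3) = 132 − 4·3 − 8·3 = 96.
Substituting, 16·(r − 3) = 96, so r − 3 = 6 and r* = 9.
Then q − 3 = 1.5·6 = 9, so q* = 12.

r* = 9, q* = 12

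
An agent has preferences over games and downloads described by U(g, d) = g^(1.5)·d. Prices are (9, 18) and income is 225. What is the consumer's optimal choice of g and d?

g* = 15, d* = 5

MU_g = 1.5·√g·d and MU_d = g^(1.5).
MRS = MU_g/MU_d = (1.5)·d/g.
Tangency: set MRS = p_g/p_d = 9/18 = 0.5.
So (1.5)·d/g = 0.5, i.e. d = (1/3)·g.
Substitute into the budget 9·g + 18·d = 225: 15·g = 225, so g* = 15.
Then d* = (1/3)·15 = 5.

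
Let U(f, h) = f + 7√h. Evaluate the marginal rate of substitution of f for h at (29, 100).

MU_f = 1, MU_h = 7/(2√h).
MRS = 1 ÷ (7/(2√h)).
At (29, 100): MRS = 20/7.
So at (29, 100) the consumer would give up 20/7 units of h for one more unit of f.

MRS = 20/7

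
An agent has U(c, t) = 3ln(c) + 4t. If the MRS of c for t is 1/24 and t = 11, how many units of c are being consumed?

c = 18

MU_c = 3/c, MU_t = 4.
MRS = 3/c ÷ 4.
MRS depends only on c: 0.75/c = 1/24 ⇒ c = 0.75/(1/24) = 18.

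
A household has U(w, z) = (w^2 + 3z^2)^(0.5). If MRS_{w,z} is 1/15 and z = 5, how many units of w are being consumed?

For CES with ρ = 2, MRS = (1/3)·(z/w)^(-1).
Setting (1/3)·(5/w)^(-1) = 1/15 gives (5/w)^(-1) = 0.2, so 5/w = 5 and w = 1.

w = 1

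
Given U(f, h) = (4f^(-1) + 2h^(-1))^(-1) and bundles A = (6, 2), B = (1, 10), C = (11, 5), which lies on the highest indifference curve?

Bundle C

Evaluate utility at each bundle:
U(A) = 0.600.
U(B) = 0.238.
U(C) = 1.310.
Highest utility is C, so C ≻ A ≻ B.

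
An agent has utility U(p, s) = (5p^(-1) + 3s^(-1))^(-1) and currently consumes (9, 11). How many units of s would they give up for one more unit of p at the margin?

MRS = 605/243

For CES with ρ = -1, MRS = (5/3)·(s/p)^2.
At (9, 11): MRS = 605/243.
That is, one extra unit of p is worth 605/243 units of s at the margin.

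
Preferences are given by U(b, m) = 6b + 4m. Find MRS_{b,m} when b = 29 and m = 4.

MU_b = 6, MU_m = 4, so MRS = 6/4 = 1.5 at every bundle.
At (29, 4): MRS = 1.5.
So at (29, 4) the consumer would give up 1.5 units of m for one more unit of b.

MRS = 1.5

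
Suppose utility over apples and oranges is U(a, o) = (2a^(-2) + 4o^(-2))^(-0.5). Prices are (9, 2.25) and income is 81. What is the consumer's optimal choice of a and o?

a* = 6, o* = 12

For CES with ρ = -2, MRS = (2/4)·(o/a)^3.
Tangency: set MRS = p_a/p_o = 9/2.25 = 4.
So (o/a)^3 = 8; taking the cube root, o/a = 2, i.e. o = 2·a.
Substitute into the budget 9·a + 2.25·o = 81: 13.5·a = 81, so a* = 6 and o* = 2·6 = 12.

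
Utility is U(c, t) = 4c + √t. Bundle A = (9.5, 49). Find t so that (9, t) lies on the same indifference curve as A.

t = 81

U(9.5, 49) = 45.
Set U(9, t) = 45 and solve.
With c = 9: √t = 45 − 4·9 = 9, so √t = 9 and t = 81.
Check: U(9, 81) = 45.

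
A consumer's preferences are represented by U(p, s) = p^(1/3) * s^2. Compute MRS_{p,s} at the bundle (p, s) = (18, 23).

MRS = 23/108

MU_p = 1/3·p^(-2/3)·s^2 and MU_s = 2·p^(1/3)·s.
MRS = MU_p/MU_s = (1/6)·s/p.
At (18, 23): MRS = 23/108.
The indifference curve has slope −23/108 at this bundle.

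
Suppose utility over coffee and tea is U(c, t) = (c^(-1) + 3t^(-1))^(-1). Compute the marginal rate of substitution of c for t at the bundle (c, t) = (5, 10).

MRS = 4/3

For CES with ρ = -1, MRS = (1/3)·(t/c)^2.
At (5, 10): MRS = 4/3.
So at (5, 10) the consumer would give up 4/3 units of t for one more unit of c.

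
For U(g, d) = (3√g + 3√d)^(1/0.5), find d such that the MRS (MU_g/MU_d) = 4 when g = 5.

For CES with ρ = 0.5, MRS = √(d/g).
Setting √(d/5) = 4 gives d/5 = 16 and d = 80.

d = 80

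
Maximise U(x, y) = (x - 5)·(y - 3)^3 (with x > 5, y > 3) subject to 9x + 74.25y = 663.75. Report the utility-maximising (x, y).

MU_x = (y−3)^3, MU_y = 3·(x−5)·(y−3)^2.
MRS = (1/3)·(y−3)/(x−5).
Tangency: set MRS = p_x/p_y = 9/74.25 = 4/33.
So (1/3)·(y − 3)/(x − 5) = 4/33, i.e. (y − 3) = (4/11)·(x − 5).
Rewrite the budget in excess-of-subsistence terms: 9·(x − 5) + 74.25·(y − 3) = 663.75 − 9·5 − 74.25·3 = 396.
Substituting, 36·(x − 5) = 396, so x − 5 = 11 and x* = 16.
Then y − 3 = (4/11)·11 = 4, so y* = 7.

x* = 16, y* = 7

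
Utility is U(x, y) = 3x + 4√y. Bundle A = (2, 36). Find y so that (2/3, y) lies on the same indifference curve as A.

y = 49

U(2, 36) = 30.
Set U(2/3, y) = 30 and solve.
With x = 2/3: 4√y = 30 − 3·2/3 = 28, so √y = 7 and y = 49.
Check: U(2/3, 49) = 30.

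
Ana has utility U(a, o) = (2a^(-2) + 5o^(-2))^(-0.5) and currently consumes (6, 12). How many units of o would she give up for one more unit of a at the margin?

For CES with ρ = -2, MRS = (2/5)·(o/a)^3.
At (6, 12): MRS = 3.2.
The indifference curve has slope −3.2 at this bundle.

MRS = 3.2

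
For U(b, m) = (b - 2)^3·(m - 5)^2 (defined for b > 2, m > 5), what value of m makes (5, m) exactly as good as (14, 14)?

m = 77

U(14, 14) = 139968.
Set U(5, m) = 139968 and solve.
With b = 5: (5 − 2)^3 = 27, so (m − 5)^2 = 139968/27 = 5184.
Taking the square root (with m > 5): m − 5 = 72, so m = 77.
Check: U(5, 77) = 139968.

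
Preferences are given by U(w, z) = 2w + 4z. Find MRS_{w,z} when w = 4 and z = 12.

MRS = 0.5

MU_w = 2, MU_z = 4, so MRS = 2/4 = 0.5 at every bundle.
At (4, 12): MRS = 0.5.
That is, one extra unit of w is worth 0.5 units of z at the margin.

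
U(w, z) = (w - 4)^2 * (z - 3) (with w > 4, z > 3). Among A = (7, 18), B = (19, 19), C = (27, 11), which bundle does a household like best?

Evaluate utility at each bundle:
U(A) = 135.
U(B) = 3600.
U(C) = 4232.
Highest utility is C, so C ≻ B ≻ A.

Bundle C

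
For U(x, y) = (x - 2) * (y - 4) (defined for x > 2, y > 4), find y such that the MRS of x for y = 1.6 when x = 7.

y = 12

MU_x = (y−4), MU_y = (x−2).
MRS = (y−4)/(x−2).
Substitute x = 7: MRS = (y − 4)/5. Setting this equal to 1.6 gives y − 4 = 1.6·5 = 8, so y = 12.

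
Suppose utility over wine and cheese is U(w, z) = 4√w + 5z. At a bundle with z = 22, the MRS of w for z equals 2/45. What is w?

w = 81

MU_w = 4/(2√w), MU_z = 5.
MRS = 4/(2√w) ÷ 5.
MRS depends only on w: 0.4/√w = 2/45 ⇒ √w = 0.4/(2/45) = 9 ⇒ w = 81.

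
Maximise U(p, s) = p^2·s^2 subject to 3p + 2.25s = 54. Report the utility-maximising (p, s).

p* = 9, s* = 12

MU_p = 2·p·s^2 and MU_s = 2·p^2·s.
MRS = MU_p/MU_s = s/p.
Tangency: set MRS = p_p/p_s = 3/2.25 = 4/3.
So s/p = 4/3, i.e. s = (4/3)·p.
Substitute into the budget 3·p + 2.25·s = 54: 6·p = 54, so p* = 9.
Then s* = (4/3)·9 = 12.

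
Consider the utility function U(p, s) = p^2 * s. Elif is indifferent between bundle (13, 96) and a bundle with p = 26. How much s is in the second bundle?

s = 24

U(13, 96) = 16224.
Set U(26, s) = 16224 and solve.
With p = 26: 26^2 = 676, so s = 16224/676 = 24.
Check: U(26, 24) = 16224.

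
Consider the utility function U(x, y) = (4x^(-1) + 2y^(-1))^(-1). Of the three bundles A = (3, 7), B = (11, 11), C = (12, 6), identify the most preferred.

Bundle B

Evaluate utility at each bundle:
U(A) = 0.618.
U(B) = 1.833.
U(C) = 1.500.
Highest utility is B, so B ≻ C ≻ A.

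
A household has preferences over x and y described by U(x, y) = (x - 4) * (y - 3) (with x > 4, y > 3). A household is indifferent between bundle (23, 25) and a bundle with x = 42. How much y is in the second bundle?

y = 14

U(23, 25) = 418.
Set U(42, y) = 418 and solve.
With x = 42: (42 − 4) = 38, so (y − 3) = 418/38 = 11.
So y = 3 + 11 = 14.
Check: U(42, 14) = 418.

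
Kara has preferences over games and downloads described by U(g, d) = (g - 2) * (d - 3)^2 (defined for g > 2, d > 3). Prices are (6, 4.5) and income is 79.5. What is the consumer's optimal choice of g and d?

g* = 5, d* = 11

MU_g = (d−3)^2, MU_d = 2·(g−2)·(d−3).
MRS = (1/2)·(d−3)/(g−2).
Tangency: set MRS = p_g/p_d = 6/4.5 = 4/3.
So (1/2)·(d − 3)/(g − 2) = 4/3, i.e. (d − 3) = (8/3)·(g − 2).
Rewrite the budget in excess-of-subsistence terms: 6·(g − 2) + 4.5·(d − 3) = 79.5 − 6·2 − 4.5·3 = 54.
Substituting, 18·(g − 2) = 54, so g − 2 = 3 and g* = 5.
Then d − 3 = (8/3)·3 = 8, so d* = 11.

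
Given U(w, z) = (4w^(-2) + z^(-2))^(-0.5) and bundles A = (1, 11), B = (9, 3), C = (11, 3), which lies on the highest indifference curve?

Evaluate utility at each bundle:
U(A) = 0.499.
U(B) = 2.496.
U(C) = 2.634.
Highest utility is C, so C ≻ B ≻ A.

Bundle C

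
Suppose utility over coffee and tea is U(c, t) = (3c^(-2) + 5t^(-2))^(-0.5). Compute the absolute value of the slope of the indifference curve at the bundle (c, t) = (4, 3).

MRS = 81/320

For CES with ρ = -2, MRS = (3/5)·(t/c)^3.
At (4, 3): MRS = 81/320.
The indifference curve has slope −81/320 at this bundle.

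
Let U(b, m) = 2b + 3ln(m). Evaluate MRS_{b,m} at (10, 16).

MRS = 32/3

MU_b = 2, MU_m = 3/m.
MRS = 2 ÷ (3/m).
At (10, 16): MRS = 32/3.
The indifference curve has slope −32/3 at this bundle.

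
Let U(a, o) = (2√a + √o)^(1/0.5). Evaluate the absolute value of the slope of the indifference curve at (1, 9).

MRS = 6

For CES with ρ = 0.5, MRS = (2/1)·√(o/a).
At (1, 9): MRS = 6.
That is, one extra unit of a is worth 6 units of o at the margin.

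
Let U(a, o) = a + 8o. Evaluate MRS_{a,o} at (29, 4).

MRS = 0.125

MU_a = 1, MU_o = 8, so MRS = 1/8 = 0.125 at every bundle.
At (29, 4): MRS = 0.125.
That is, one extra unit of a is worth 0.125 units of o at the margin.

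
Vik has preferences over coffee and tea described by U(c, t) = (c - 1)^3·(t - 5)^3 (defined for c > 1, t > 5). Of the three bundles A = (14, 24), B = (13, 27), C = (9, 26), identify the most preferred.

Evaluate utility at each bundle:
U(A) = 15069223.
U(B) = 18399744.
U(C) = 4741632.
Highest utility is B, so B ≻ A ≻ C.

Bundle B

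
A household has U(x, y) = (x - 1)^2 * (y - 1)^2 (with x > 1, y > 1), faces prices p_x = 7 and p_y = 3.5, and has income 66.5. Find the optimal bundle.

MU_x = 2·(x−1)·(y−1)^2, MU_y = 2·(x−1)^2·(y−1).
MRS = (y−1)/(x−1).
Tangency: set MRS = p_x/p_y = 7/3.5 = 2.
So (y − 1)/(x − 1) = 2, i.e. (y − 1) = 2·(x − 1).
Rewrite the budget in excess-of-subsistence terms: 7·(x − 1) + 3.5·(y − 1) = 66.5 − 7·1 − 3.5·1 = 56.
Substituting, 14·(x − 1) = 56, so x − 1 = 4 and x* = 5.
Then y − 1 = 2·4 = 8, so y* = 9.

x* = 5, y* = 9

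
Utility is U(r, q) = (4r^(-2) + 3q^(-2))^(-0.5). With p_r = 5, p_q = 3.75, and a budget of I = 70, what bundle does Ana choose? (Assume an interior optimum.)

For CES with ρ = -2, MRS = (4/3)·(q/r)^3.
Tangency: set MRS = p_r/p_q = 5/3.75 = 4/3.
So (q/r)^3 = 1; taking the cube root, q/r = 1, i.e. q = r.
Substitute into the budget 5·r + 3.75·q = 70: 8.75·r = 70, so r* = 8 and q* = 8.

r* = 8, q* = 8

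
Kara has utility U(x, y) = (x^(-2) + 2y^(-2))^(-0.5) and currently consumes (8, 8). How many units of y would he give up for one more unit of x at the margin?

For CES with ρ = -2, MRS = (1/2)·(y/x)^3.
At (8, 8): MRS = 0.5.
The indifference curve has slope −0.5 at this bundle.

MRS = 0.5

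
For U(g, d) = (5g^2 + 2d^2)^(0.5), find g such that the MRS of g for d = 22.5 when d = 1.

For CES with ρ = 2, MRS = (5/2)·(d/g)^(-1).
Setting (5/2)·(1/g)^(-1) = 22.5 gives (1/g)^(-1) = 9, so 1/g = 1/9 and g = 9.

g = 9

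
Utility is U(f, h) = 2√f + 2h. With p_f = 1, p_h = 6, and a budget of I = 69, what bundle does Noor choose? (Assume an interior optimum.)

f* = 9, h* = 10

MU_f = 2/(2√f), MU_h = 2.
MRS = 2/(2√f) ÷ 2.
Tangency: set MRS = p_f/p_h = 1/6.
MRS depends only on f: 0.5/√f = 1/6 ⇒ √f = 0.5/(1/6) = 3 ⇒ f* = 9.
From the budget, 6·h = 69 − 1·9 = 60, so h* = 10.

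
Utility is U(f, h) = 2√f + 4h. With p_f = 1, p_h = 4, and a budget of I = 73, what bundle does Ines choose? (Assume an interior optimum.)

f* = 1, h* = 18

MU_f = 2/(2√f), MU_h = 4.
MRS = 2/(2√f) ÷ 4.
Tangency: set MRS = p_f/p_h = 1/4 = 0.25.
MRS depends only on f: 0.25/√f = 0.25 ⇒ √f = 0.25/0.25 = 1 ⇒ f* = 1.
From the budget, 4·h = 73 − 1·1 = 72, so h* = 18.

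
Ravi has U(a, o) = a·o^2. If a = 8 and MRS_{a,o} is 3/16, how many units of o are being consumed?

MU_a = o^2 and MU_o = 2·a·o.
MRS = MU_a/MU_o = (1/2)·o/a.
Substitute a = 8: MRS = o/16. Setting o/16 = 3/16 gives o = (3/16)·16 = 3.

o = 3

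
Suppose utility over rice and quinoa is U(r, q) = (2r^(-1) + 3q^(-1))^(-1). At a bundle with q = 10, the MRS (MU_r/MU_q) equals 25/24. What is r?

r = 8

For CES with ρ = -1, MRS = (2/3)·(q/r)^2.
Setting (2/3)·(10/r)^2 = 25/24 gives (10/r)^2 = 25/16, so 10/r = 1.25 and r = 8.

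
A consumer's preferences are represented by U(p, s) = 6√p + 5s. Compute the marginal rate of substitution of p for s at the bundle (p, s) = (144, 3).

MRS = 0.05

MU_p = 6/(2√p), MU_s = 5.
MRS = 6/(2√p) ÷ 5.
At (144, 3): MRS = 0.05.
That is, one extra unit of p is worth 0.05 units of s at the margin.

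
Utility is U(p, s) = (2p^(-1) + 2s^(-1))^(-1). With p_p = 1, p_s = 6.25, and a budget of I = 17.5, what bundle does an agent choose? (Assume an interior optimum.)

For CES with ρ = -1, MRS = (s/p)^2.
Tangency: set MRS = p_p/p_s = 1/6.25 = 4/25.
So (s/p)^2 = 4/25; taking the square root, s/p = 0.4, i.e. s = 0.4·p.
Substitute into the budget 1·p + 6.25·s = 17.5: 3.5·p = 17.5, so p* = 5 and s* = 0.4·5 = 2.

p* = 5, s* = 2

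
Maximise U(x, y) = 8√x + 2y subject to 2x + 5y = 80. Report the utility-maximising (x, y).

x* = 25, y* = 6

MU_x = 8/(2√x), MU_y = 2.
MRS = 8/(2√x) ÷ 2.
Tangency: set MRS = p_x/p_y = 2/5 = 0.4.
MRS depends only on x: 2/√x = 0.4 ⇒ √x = 2/0.4 = 5 ⇒ x* = 25.
From the budget, 5·y = 80 − 2·25 = 30, so y* = 6.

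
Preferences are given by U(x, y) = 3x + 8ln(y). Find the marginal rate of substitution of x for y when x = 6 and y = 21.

MRS = 7.875

MU_x = 3, MU_y = 8/y.
MRS = 3 ÷ (8/y).
At (6, 21): MRS = 7.875.
The indifference curve has slope −7.875 at this bundle.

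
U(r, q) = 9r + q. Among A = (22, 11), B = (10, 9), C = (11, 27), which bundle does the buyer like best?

Bundle A

Evaluate utility at each bundle:
U(A) = 209.
U(B) = 99.
U(C) = 126.
Highest utility is A, so A ≻ C ≻ B.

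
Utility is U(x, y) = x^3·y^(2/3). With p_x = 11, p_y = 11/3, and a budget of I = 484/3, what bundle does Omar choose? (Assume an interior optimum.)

x* = 12, y* = 8

MU_x = 3·x^2·y^(2/3) and MU_y = 2/3·x^3·y^(-1/3).
MRS = MU_x/MU_y = (4.5)·y/x.
Tangency: set MRS = p_x/p_y = 11/(11/3) = 3.
So (4.5)·y/x = 3, i.e. y = (2/3)·x.
Substitute into the budget 11·x + (11/3)·y = 484/3: (121/9)·x = 484/3, so x* = 12.
Then y* = (2/3)·12 = 8.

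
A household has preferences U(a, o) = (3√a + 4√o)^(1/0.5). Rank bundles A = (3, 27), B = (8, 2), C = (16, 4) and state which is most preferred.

Bundle A

Evaluate utility at each bundle:
U(A) = 675.000.
U(B) = 200.000.
U(C) = 400.000.
Highest utility is A, so A ≻ C ≻ B.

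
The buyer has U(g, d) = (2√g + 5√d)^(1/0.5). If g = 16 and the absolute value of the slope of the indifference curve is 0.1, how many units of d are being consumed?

For CES with ρ = 0.5, MRS = (2/5)·√(d/g).
Setting (2/5)·√(d/16) = 0.1 gives √(d/16) = 0.25, so d/16 = 1/16 and d = 1.

d = 1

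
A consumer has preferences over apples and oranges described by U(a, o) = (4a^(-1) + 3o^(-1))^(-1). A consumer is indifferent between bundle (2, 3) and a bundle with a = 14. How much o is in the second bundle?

U depends on (a, o) only through S = 4a^(-1) + 3o^(-1), so equal utility means equal S. At (2, 3): S = 3.
With a = 14: 4·14^(-1) = 2/7, so 3o^(-1) = 3 − 2/7 = 19/7, i.e. o^(-1) = 19/21.
Hence o = 1/(19/21) = 21/19.
Check: U(14, 21/19) = 0.3333.

o = 21/19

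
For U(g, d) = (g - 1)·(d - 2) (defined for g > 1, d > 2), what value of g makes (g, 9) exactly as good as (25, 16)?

g = 49

U(25, 16) = 336.
Set U(g, 9) = 336 and solve.
With d = 9: (9 − 2) = 7, so (g − 1) = 336/7 = 48.
So g = 1 + 48 = 49.
Check: U(49, 9) = 336.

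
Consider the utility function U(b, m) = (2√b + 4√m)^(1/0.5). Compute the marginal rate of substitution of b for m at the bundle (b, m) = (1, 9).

MRS = 1.5

For CES with ρ = 0.5, MRS = (2/4)·√(m/b).
At (1, 9): MRS = 1.5.
That is, one extra unit of b is worth 1.5 units of m at the margin.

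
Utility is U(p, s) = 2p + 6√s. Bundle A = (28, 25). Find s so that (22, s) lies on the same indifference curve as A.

U(28, 25) = 86.
Set U(22, s) = 86 and solve.
With p = 22: 6√s = 86 − 2·22 = 42, so √s = 7 and s = 49.
Check: U(22, 49) = 86.

s = 49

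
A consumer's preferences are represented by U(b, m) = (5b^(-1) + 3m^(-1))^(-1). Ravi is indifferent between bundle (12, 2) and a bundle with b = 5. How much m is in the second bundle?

m = 36/11

U depends on (b, m) only through S = 5b^(-1) + 3m^(-1), so equal utility means equal S. At (12, 2): S = 23/12.
With b = 5: 5·5^(-1) = 1, so 3m^(-1) = 23/12 − 1 = 11/12, i.e. m^(-1) = 11/36.
Hence m = 1/(11/36) = 36/11.
Check: U(5, 36/11) = 0.5217.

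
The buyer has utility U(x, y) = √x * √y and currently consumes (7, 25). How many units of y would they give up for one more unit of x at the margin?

MU_x = 0.5·x^(-0.5)·√y and MU_y = 0.5·√x·y^(-0.5).
MRS = MU_x/MU_y = y/x.
At (7, 25): MRS = 25/7.
The indifference curve has slope −25/7 at this bundle.

MRS = 25/7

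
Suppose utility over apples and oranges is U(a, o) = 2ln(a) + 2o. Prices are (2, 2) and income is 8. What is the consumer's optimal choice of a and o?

a* = 1, o* = 3

MU_a = 2/a, MU_o = 2.
MRS = 2/a ÷ 2.
Tangency: set MRS = p_a/p_o = 2/2 = 1.
MRS depends only on a: 1/a = 1 ⇒ a* = 1/1 = 1.
From the budget, 2·o = 8 − 2·1 = 6, so o* = 3.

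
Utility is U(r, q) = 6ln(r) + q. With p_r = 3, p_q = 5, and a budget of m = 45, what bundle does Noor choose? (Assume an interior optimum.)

MU_r = 6/r, MU_q = 1.
MRS = 6/r ÷ 1.
Tangency: set MRS = p_r/p_q = 3/5 = 0.6.
MRS depends only on r: 6/r = 0.6 ⇒ r* = 6/0.6 = 10.
From the budget, 5·q = 45 − 3·10 = 15, so q* = 3.

r* = 10, q* = 3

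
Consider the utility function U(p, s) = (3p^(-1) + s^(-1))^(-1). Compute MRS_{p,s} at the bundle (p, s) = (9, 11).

MRS = 121/27

For CES with ρ = -1, MRS = (3/1)·(s/p)^2.
At (9, 11): MRS = 121/27.
That is, one extra unit of p is worth 121/27 units of s at the margin.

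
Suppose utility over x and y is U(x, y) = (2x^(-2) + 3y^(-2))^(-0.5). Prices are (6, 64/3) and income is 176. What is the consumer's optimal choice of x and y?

x* = 8, y* = 6

For CES with ρ = -2, MRS = (2/3)·(y/x)^3.
Tangency: set MRS = p_x/p_y = 6/(64/3) = 9/32.
So (y/x)^3 = 27/64; taking the cube root, y/x = 0.75, i.e. y = 0.75·x.
Substitute into the budget 6·x + (64/3)·y = 176: 22·x = 176, so x* = 8 and y* = 0.75·8 = 6.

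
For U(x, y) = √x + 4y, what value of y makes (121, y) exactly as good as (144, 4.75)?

U(144, 4.75) = 31.
Set U(121, y) = 31 and solve.
With x = 121: √121 = 11, so 4y = 31 − 11 = 20 and y = 5.
Check: U(121, 5) = 31.

y = 5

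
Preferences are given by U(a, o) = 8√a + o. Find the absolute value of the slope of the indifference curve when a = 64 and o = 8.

MRS = 0.5

MU_a = 8/(2√a), MU_o = 1.
MRS = 8/(2√a) ÷ 1.
At (64, 8): MRS = 0.5.
That is, one extra unit of a is worth 0.5 units of o at the margin.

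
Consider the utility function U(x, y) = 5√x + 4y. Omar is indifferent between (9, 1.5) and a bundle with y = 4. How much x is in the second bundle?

x = 1

U(9, 1.5) = 21.
Set U(x, 4) = 21 and solve.
With y = 4: 5√x = 21 − 4·4 = 5, so √x = 1 and x = 1.
Check: U(1, 4) = 21.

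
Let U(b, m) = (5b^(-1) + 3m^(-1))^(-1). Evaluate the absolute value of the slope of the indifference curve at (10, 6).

MRS = 0.6

For CES with ρ = -1, MRS = (5/3)·(m/b)^2.
At (10, 6): MRS = 0.6.
The indifference curve has slope −0.6 at this bundle.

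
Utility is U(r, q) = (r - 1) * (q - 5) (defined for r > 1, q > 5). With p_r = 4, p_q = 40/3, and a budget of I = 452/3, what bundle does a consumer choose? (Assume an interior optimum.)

MU_r = (q−5), MU_q = (r−1).
MRS = (q−5)/(r−1).
Tangency: set MRS = p_r/p_q = 4/(40/3) = 0.3.
So (q − 5)/(r − 1) = 0.3, i.e. (q − 5) = 0.3·(r − 1).
Rewrite the budget in excess-of-subsistence terms: 4·(r − 1) + (40/3)·(q − 5) = 452/3 − 4·1 − (40/3)·5 = 80.
Substituting, 8·(r − 1) = 80, so r − 1 = 10 and r* = 11.
Then q − 5 = 0.3·10 = 3, so q* = 8.

r* = 11, q* = 8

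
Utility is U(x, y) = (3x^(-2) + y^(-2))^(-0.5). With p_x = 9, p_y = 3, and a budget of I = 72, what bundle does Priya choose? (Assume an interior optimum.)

x* = 6, y* = 6

For CES with ρ = -2, MRS = (3/1)·(y/x)^3.
Tangency: set MRS = p_x/p_y = 9/3 = 3.
So (y/x)^3 = 1; taking the cube root, y/x = 1, i.e. y = x.
Substitute into the budget 9·x + 3·y = 72: 12·x = 72, so x* = 6 and y* = 6.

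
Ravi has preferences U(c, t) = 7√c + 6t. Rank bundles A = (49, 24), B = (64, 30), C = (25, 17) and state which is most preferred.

Bundle B

Evaluate utility at each bundle:
U(A) = 193.000.
U(B) = 236.000.
U(C) = 137.000.
Highest utility is B, so B ≻ A ≻ C.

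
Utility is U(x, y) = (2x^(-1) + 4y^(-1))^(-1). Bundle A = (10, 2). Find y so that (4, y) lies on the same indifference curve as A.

y = 40/17

U depends on (x, y) only through S = 2x^(-1) + 4y^(-1), so equal utility means equal S. At (10, 2): S = 2.2.
With x = 4: 2·4^(-1) = 0.5, so 4y^(-1) = 2.2 − 0.5 = 1.7, i.e. y^(-1) = 17/40.
Hence y = 1/(17/40) = 40/17.
Check: U(4, 40/17) = 0.4545.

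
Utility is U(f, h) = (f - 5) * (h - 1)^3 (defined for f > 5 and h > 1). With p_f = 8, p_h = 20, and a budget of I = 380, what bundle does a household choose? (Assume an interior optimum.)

f* = 15, h* = 13

MU_f = (h−1)^3, MU_h = 3·(f−5)·(h−1)^2.
MRS = (1/3)·(h−1)/(f−5).
Tangency: set MRS = p_f/p_h = 8/20 = 0.4.
So (1/3)·(h − 1)/(f − 5) = 0.4, i.e. (h − 1) = 1.2·(f − 5).
Rewrite the budget in excess-of-subsistence terms: 8·(f − 5) + 20·(h − 1) = 380 − 8·5 − 20·1 = 320.
Substituting, 32·(f − 5) = 320, so f − 5 = 10 and f* = 15.
Then h − 1 = 1.2·10 = 12, so h* = 13.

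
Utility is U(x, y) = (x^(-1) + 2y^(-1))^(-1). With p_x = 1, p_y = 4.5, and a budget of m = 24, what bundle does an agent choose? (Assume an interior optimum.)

For CES with ρ = -1, MRS = (1/2)·(y/x)^2.
Tangency: set MRS = p_x/p_y = 1/4.5 = 2/9.
So (y/x)^2 = 4/9; taking the square root, y/x = 2/3, i.e. y = (2/3)·x.
Substitute into the budget 1·x + 4.5·y = 24: 4·x = 24, so x* = 6 and y* = (2/3)·6 = 4.

x* = 6, y* = 4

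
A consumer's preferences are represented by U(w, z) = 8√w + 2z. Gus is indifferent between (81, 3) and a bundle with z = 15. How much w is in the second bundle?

w = 36

U(81, 3) = 78.
Set U(w, 15) = 78 and solve.
With z = 15: 8√w = 78 − 2·15 = 48, so √w = 6 and w = 36.
Check: U(36, 15) = 78.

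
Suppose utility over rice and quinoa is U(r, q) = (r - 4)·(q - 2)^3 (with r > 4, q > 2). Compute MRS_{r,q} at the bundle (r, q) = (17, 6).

MU_r = (q−2)^3, MU_q = 3·(r−4)·(q−2)^2.
MRS = (1/3)·(q−2)/(r−4).
At (17, 6): MRS = 4/39.
That is, one extra unit of r is worth 4/39 units of q at the margin.

MRS = 4/39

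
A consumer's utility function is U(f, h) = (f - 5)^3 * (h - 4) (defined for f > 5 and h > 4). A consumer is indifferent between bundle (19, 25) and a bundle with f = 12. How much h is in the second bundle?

h = 172

U(19, 25) = 57624.
Set U(12, h) = 57624 and solve.
With f = 12: (12 − 5)^3 = 343, so (h − 4) = 57624/343 = 168.
So h = 4 + 168 = 172.
Check: U(12, 172) = 57624.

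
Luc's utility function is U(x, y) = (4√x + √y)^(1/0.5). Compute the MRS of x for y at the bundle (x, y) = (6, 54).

For CES with ρ = 0.5, MRS = (4/1)·√(y/x).
At (6, 54): MRS = 12.
The indifference curve has slope −12 at this bundle.

MRS = 12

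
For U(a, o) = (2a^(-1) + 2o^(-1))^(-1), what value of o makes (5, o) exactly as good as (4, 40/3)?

U depends on (a, o) only through S = 2a^(-1) + 2o^(-1), so equal utility means equal S. At (4, 40/3): S = 0.65.
With a = 5: 2·5^(-1) = 0.4, so 2o^(-1) = 0.65 − 0.4 = 0.25, i.e. o^(-1) = 0.125.
Hence o = 1/0.125 = 8.
Check: U(5, 8) = 1.5385.

o = 8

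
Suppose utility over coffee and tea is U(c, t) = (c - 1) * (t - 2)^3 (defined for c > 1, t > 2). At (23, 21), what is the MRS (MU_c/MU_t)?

MU_c = (t−2)^3, MU_t = 3·(c−1)·(t−2)^2.
MRS = (1/3)·(t−2)/(c−1).
At (23, 21): MRS = 19/66.
The indifference curve has slope −19/66 at this bundle.

MRS = 19/66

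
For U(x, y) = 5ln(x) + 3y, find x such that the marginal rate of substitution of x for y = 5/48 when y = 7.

x = 16

MU_x = 5/x, MU_y = 3.
MRS = 5/x ÷ 3.
MRS depends only on x: (5/3)/x = 5/48 ⇒ x = (5/3)/(5/48) = 16.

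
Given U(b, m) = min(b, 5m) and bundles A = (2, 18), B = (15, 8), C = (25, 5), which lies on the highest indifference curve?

Bundle C

Evaluate utility at each bundle:
U(A) = 2.
U(B) = 15.
U(C) = 25.
Highest utility is C, so C ≻ B ≻ A.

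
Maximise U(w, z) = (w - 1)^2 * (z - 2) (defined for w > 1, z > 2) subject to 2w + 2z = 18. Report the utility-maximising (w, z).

MU_w = 2·(w−1)·(z−2), MU_z = (w−1)^2.
MRS = (2/1)·(z−2)/(w−1).
Tangency: set MRS = p_w/p_z = 2/2 = 1.
So (2/1)·(z − 2)/(w − 1) = 1, i.e. (z − 2) = 0.5·(w − 1).
Rewrite the budget in excess-of-subsistence terms: 2·(w − 1) + 2·(z − 2) = 18 − 2·1 − 2·2 = 12.
Substituting, 3·(w − 1) = 12, so w − 1 = 4 and w* = 5.
Then z − 2 = 0.5·4 = 2, so z* = 4.

w* = 5, z* = 4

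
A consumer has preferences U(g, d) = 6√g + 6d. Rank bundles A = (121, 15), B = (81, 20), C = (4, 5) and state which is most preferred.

Evaluate utility at each bundle:
U(A) = 156.000.
U(B) = 174.000.
U(C) = 42.000.
Highest utility is B, so B ≻ A ≻ C.

Bundle B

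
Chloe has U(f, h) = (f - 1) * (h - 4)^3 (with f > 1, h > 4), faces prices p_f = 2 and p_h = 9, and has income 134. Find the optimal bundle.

f* = 13, h* = 12

MU_f = (h−4)^3, MU_h = 3·(f−1)·(h−4)^2.
MRS = (1/3)·(h−4)/(f−1).
Tangency: set MRS = p_f/p_h = 2/9.
So (1/3)·(h − 4)/(f − 1) = 2/9, i.e. (h − 4) = (2/3)·(f − 1).
Rewrite the budget in excess-of-subsistence terms: 2·(f − 1) + 9·(h − 4) = 134 − 2·1 − 9·4 = 96.
Substituting, 8·(f − 1) = 96, so f − 1 = 12 and f* = 13.
Then h − 4 = (2/3)·12 = 8, so h* = 12.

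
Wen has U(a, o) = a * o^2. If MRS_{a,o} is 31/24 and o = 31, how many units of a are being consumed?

MU_a = o^2 and MU_o = 2·a·o.
MRS = MU_a/MU_o = (1/2)·o/a.
Substitute o = 31: MRS = 15.5/a. Setting 15.5/a = 31/24 gives a = 15.5/(31/24) = 12.

a = 12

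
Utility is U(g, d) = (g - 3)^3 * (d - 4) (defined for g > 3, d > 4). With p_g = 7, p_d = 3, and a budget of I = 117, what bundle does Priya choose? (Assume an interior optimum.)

g* = 12, d* = 11

MU_g = 3·(g−3)^2·(d−4), MU_d = (g−3)^3.
MRS = (3/1)·(d−4)/(g−3).
Tangency: set MRS = p_g/p_d = 7/3.
So (3/1)·(d − 4)/(g − 3) = 7/3, i.e. (d − 4) = (7/9)·(g − 3).
Rewrite the budget in excess-of-subsistence terms: 7·(g − 3) + 3·(d − 4) = 117 − 7·3 − 3·4 = 84.
Substituting, (28/3)·(g − 3) = 84, so g − 3 = 9 and g* = 12.
Then d − 4 = (7/9)·9 = 7, so d* = 11.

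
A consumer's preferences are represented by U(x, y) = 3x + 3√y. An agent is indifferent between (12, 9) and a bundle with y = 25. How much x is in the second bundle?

x = 10

U(12, 9) = 45.
Set U(x, 25) = 45 and solve.
With y = 25: √25 = 5, so 3x = 45 − 3·5 = 30 and x = 10.
Check: U(10, 25) = 45.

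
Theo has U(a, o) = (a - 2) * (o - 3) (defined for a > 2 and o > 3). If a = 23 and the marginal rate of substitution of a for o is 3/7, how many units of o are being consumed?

o = 12

MU_a = (o−3), MU_o = (a−2).
MRS = (o−3)/(a−2).
Substitute a = 23: MRS = (o − 3)/21. Setting this equal to 3/7 gives o − 3 = (3/7)·21 = 9, so o = 12.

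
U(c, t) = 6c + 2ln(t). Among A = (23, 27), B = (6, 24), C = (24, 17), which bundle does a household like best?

Evaluate utility at each bundle:
U(A) = 144.592.
U(B) = 42.356.
U(C) = 149.666.
Highest utility is C, so C ≻ A ≻ B.

Bundle C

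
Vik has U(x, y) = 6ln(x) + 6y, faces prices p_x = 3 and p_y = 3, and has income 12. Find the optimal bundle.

MU_x = 6/x, MU_y = 6.
MRS = 6/x ÷ 6.
Tangency: set MRS = p_x/p_y = 3/3 = 1.
MRS depends only on x: 1/x = 1 ⇒ x* = 1/1 = 1.
From the budget, 3·y = 12 − 3·1 = 9, so y* = 3.

x* = 1, y* = 3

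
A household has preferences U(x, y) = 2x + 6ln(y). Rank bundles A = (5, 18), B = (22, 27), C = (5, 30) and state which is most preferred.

Bundle B

Evaluate utility at each bundle:
U(A) = 27.342.
U(B) = 63.775.
U(C) = 30.407.
Highest utility is B, so B ≻ C ≻ A.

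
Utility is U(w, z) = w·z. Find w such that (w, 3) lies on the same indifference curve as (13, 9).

U(13, 9) = 117.
Set U(w, 3) = 117 and solve.
With z = 3: w = 117/3 = 39.
Check: U(39, 3) = 117.

w = 39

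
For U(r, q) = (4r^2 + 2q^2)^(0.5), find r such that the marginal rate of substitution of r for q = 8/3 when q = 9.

r = 12

For CES with ρ = 2, MRS = (4/2)·(q/r)^(-1).
Setting (4/2)·(9/r)^(-1) = 8/3 gives (9/r)^(-1) = 4/3, so 9/r = 0.75 and r = 12.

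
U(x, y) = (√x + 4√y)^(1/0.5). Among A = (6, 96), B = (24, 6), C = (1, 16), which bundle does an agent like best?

Evaluate utility at each bundle:
U(A) = 1734.000.
U(B) = 216.000.
U(C) = 289.000.
Highest utility is A, so A ≻ C ≻ B.

Bundle A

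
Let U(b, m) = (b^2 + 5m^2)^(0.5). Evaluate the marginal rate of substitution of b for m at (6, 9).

For CES with ρ = 2, MRS = (1/5)·(m/b)^(-1).
At (6, 9): MRS = 2/15.
So at (6, 9) the consumer would give up 2/15 units of m for one more unit of b.

MRS = 2/15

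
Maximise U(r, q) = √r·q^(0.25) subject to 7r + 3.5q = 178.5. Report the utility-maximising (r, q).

MU_r = 0.5·r^(-0.5)·q^(0.25) and MU_q = 0.25·√r·q^(-0.75).
MRS = MU_r/MU_q = (2)·q/r.
Tangency: set MRS = p_r/p_q = 7/3.5 = 2.
So (2)·q/r = 2, i.e. q = r.
Substitute into the budget 7·r + 3.5·q = 178.5: 10.5·r = 178.5, so r* = 17.
Then q* = 17.

r* = 17, q* = 17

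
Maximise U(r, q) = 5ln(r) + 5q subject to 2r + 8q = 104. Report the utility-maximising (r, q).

MU_r = 5/r, MU_q = 5.
MRS = 5/r ÷ 5.
Tangency: set MRS = p_r/p_q = 2/8 = 0.25.
MRS depends only on r: 1/r = 0.25 ⇒ r* = 1/0.25 = 4.
From the budget, 8·q = 104 − 2·4 = 96, so q* = 12.

r* = 4, q* = 12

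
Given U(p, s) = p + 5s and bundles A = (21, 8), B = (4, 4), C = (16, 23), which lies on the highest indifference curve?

Evaluate utility at each bundle:
U(A) = 61.
U(B) = 24.
U(C) = 131.
Highest utility is C, so C ≻ A ≻ B.

Bundle C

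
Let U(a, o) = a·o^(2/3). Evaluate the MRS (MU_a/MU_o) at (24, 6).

MU_a = o^(2/3) and MU_o = 2/3·a·o^(-1/3).
MRS = MU_a/MU_o = (1.5)·o/a.
At (24, 6): MRS = 0.375.
That is, one extra unit of a is worth 0.375 units of o at the margin.

MRS = 0.375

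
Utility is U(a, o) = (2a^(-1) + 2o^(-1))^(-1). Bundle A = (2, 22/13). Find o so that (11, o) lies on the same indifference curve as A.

o = 1

U depends on (a, o) only through S = 2a^(-1) + 2o^(-1), so equal utility means equal S. At (2, 22/13): S = 24/11.
With a = 11: 2·11^(-1) = 2/11, so 2o^(-1) = 24/11 − 2/11 = 2, i.e. o^(-1) = 1.
Hence o = 1/1 = 1.
Check: U(11, 1) = 0.4583.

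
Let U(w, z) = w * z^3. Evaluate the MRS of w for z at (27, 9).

MRS = 1/9

MU_w = z^3 and MU_z = 3·w·z^2.
MRS = MU_w/MU_z = (1/3)·z/w.
At (27, 9): MRS = 1/9.
That is, one extra unit of w is worth 1/9 units of z at the margin.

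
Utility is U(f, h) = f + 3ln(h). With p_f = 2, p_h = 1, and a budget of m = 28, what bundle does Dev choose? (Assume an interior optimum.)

MU_f = 1, MU_h = 3/h.
MRS = 1 ÷ (3/h).
Tangency: set MRS = p_f/p_h = 2/1 = 2.
MRS depends only on h: (1/3)·h = 2 ⇒ h* = 2/(1/3) = 6.
From the budget, 2·f = 28 − 1·6 = 22, so f* = 11.

f* = 11, h* = 6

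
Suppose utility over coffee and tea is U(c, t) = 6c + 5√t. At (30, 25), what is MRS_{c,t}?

MU_c = 6, MU_t = 5/(2√t).
MRS = 6 ÷ (5/(2√t)).
At (30, 25): MRS = 12.
That is, one extra unit of c is worth 12 units of t at the margin.

MRS = 12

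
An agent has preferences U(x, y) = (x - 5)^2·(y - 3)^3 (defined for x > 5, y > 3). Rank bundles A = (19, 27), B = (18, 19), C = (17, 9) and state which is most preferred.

Bundle A

Evaluate utility at each bundle:
U(A) = 2709504.
U(B) = 692224.
U(C) = 31104.
Highest utility is A, so A ≻ B ≻ C.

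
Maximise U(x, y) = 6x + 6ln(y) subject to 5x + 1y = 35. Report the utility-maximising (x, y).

x* = 6, y* = 5

MU_x = 6, MU_y = 6/y.
MRS = 6 ÷ (6/y).
Tangency: set MRS = p_x/p_y = 5/1 = 5.
MRS depends only on y: y = 5 ⇒ y* = 5.
From the budget, 5·x = 35 − 1·5 = 30, so x* = 6.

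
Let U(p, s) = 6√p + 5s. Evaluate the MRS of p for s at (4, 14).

MU_p = 6/(2√p), MU_s = 5.
MRS = 6/(2√p) ÷ 5.
At (4, 14): MRS = 0.3.
That is, one extra unit of p is worth 0.3 units of s at the margin.

MRS = 0.3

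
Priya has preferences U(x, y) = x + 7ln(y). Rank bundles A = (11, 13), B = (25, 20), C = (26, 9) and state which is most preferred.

Evaluate utility at each bundle:
U(A) = 28.955.
U(B) = 45.970.
U(C) = 41.381.
Highest utility is B, so B ≻ C ≻ A.

Bundle B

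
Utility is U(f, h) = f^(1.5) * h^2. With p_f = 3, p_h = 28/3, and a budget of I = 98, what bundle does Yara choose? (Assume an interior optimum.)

f* = 14, h* = 6

MU_f = 1.5·√f·h^2 and MU_h = 2·f^(1.5)·h.
MRS = MU_f/MU_h = (0.75)·h/f.
Tangency: set MRS = p_f/p_h = 3/(28/3) = 9/28.
So (0.75)·h/f = 9/28, i.e. h = (3/7)·f.
Substitute into the budget 3·f + (28/3)·h = 98: 7·f = 98, so f* = 14.
Then h* = (3/7)·14 = 6.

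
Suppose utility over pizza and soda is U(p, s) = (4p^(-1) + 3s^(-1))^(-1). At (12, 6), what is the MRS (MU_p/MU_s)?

For CES with ρ = -1, MRS = (4/3)·(s/p)^2.
At (12, 6): MRS = 1/3.
That is, one extra unit of p is worth 1/3 units of s at the margin.

MRS = 1/3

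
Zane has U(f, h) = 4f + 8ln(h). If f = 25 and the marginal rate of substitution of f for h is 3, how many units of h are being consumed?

MU_f = 4, MU_h = 8/h.
MRS = 4 ÷ (8/h).
MRS depends only on h: 0.5·h = 3 ⇒ h = 3/0.5 = 6.

h = 6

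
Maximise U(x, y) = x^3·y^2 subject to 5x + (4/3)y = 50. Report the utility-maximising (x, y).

x* = 6, y* = 15

MU_x = 3·x^2·y^2 and MU_y = 2·x^3·y.
MRS = MU_x/MU_y = (3/2)·y/x.
Tangency: set MRS = p_x/p_y = 5/(4/3) = 3.75.
So (3/2)·y/x = 3.75, i.e. y = 2.5·x.
Substitute into the budget 5·x + (4/3)·y = 50: (25/3)·x = 50, so x* = 6.
Then y* = 2.5·6 = 15.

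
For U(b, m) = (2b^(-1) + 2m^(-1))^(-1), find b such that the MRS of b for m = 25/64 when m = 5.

b = 8

For CES with ρ = -1, MRS = (m/b)^2.
Setting (5/b)^2 = 25/64 gives 5/b = 0.625 and b = 8.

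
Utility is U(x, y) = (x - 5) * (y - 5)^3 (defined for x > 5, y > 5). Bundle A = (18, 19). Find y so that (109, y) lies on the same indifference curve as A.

U(18, 19) = 35672.
Set U(109, y) = 35672 and solve.
With x = 109: (109 − 5) = 104, so (y − 5)^3 = 35672/104 = 343.
Taking the cube root (with y > 5): y − 5 = 7, so y = 12.
Check: U(109, 12) = 35672.

y = 12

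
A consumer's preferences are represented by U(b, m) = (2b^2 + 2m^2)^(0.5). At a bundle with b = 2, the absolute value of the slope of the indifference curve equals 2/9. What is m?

For CES with ρ = 2, MRS = (m/b)^(-1).
Setting (m/2)^(-1) = 2/9 gives m/2 = 4.5 and m = 9.

m = 9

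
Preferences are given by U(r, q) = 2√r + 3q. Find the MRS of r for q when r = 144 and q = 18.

MRS = 1/36

MU_r = 2/(2√r), MU_q = 3.
MRS = 2/(2√r) ÷ 3.
At (144, 18): MRS = 1/36.
The indifference curve has slope −1/36 at this bundle.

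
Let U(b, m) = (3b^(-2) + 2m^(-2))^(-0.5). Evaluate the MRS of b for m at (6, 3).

For CES with ρ = -2, MRS = (3/2)·(m/b)^3.
At (6, 3): MRS = 3/16.
So at (6, 3) the consumer would give up 3/16 units of m for one more unit of b.

MRS = 3/16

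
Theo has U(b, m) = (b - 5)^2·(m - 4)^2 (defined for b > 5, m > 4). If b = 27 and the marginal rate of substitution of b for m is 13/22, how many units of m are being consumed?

MU_b = 2·(b−5)·(m−4)^2, MU_m = 2·(b−5)^2·(m−4).
MRS = (m−4)/(b−5).
Substitute b = 27: MRS = (m − 4)/22. Setting this equal to 13/22 gives m − 4 = (13/22)·22 = 13, so m = 17.

m = 17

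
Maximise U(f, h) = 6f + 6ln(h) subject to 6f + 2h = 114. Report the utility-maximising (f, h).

f* = 18, h* = 3

MU_f = 6, MU_h = 6/h.
MRS = 6 ÷ (6/h).
Tangency: set MRS = p_f/p_h = 6/2 = 3.
MRS depends only on h: h = 3 ⇒ h* = 3.
From the budget, 6·f = 114 − 2·3 = 108, so f* = 18.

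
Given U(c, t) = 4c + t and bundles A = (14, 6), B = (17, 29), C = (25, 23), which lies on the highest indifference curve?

Evaluate utility at each bundle:
U(A) = 62.
U(B) = 97.
U(C) = 123.
Highest utility is C, so C ≻ B ≻ A.

Bundle C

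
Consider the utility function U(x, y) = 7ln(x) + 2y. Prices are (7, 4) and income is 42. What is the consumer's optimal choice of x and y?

x* = 2, y* = 7

MU_x = 7/x, MU_y = 2.
MRS = 7/x ÷ 2.
Tangency: set MRS = p_x/p_y = 7/4 = 1.75.
MRS depends only on x: 3.5/x = 1.75 ⇒ x* = 3.5/1.75 = 2.
From the budget, 4·y = 42 − 7·2 = 28, so y* = 7.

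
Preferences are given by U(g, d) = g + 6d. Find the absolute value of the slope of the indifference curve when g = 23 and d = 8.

MRS = 1/6

MU_g = 1, MU_d = 6, so MRS = 1/6 at every bundle.
At (23, 8): MRS = 1/6.
The indifference curve has slope −1/6 at this bundle.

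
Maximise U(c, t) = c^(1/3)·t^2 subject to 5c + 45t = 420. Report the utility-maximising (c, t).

c* = 12, t* = 8

MU_c = 1/3·c^(-2/3)·t^2 and MU_t = 2·c^(1/3)·t.
MRS = MU_c/MU_t = (1/6)·t/c.
Tangency: set MRS = p_c/p_t = 5/45 = 1/9.
So (1/6)·t/c = 1/9, i.e. t = (2/3)·c.
Substitute into the budget 5·c + 45·t = 420: 35·c = 420, so c* = 12.
Then t* = (2/3)·12 = 8.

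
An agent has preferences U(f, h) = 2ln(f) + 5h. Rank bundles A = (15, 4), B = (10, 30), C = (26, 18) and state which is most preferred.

Bundle B

Evaluate utility at each bundle:
U(A) = 25.416.
U(B) = 154.605.
U(C) = 96.516.
Highest utility is B, so B ≻ C ≻ A.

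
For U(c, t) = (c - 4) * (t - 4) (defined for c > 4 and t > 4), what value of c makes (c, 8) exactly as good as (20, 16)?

c = 52

U(20, 16) = 192.
Set U(c, 8) = 192 and solve.
With t = 8: (8 − 4) = 4, so (c − 4) = 192/4 = 48.
So c = 4 + 48 = 52.
Check: U(52, 8) = 192.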